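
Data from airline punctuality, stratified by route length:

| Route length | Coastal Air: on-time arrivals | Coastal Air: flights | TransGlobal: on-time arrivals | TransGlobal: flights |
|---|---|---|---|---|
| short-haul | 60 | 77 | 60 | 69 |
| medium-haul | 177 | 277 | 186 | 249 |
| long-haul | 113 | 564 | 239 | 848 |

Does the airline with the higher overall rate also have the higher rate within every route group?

Yes

Short-haul: Coastal Air 60/77 = 77.9%, TransGlobal 60/69 = 87.0% → TransGlobal
Medium-haul: Coastal Air 177/277 = 63.9%, TransGlobal 186/249 = 74.7% → TransGlobal
Long-haul: Coastal Air 113/564 = 20.0%, TransGlobal 239/848 = 28.2% → TransGlobal
Overall: Coastal Air 350/918 = 38.1%, TransGlobal 485/1166 = 41.6% → TransGlobal
TransGlobal wins overall and in every route group — no reversal.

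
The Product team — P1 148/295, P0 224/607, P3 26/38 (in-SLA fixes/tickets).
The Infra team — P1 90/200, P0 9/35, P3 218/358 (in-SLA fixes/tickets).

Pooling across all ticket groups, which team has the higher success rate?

the Infra team

P1: the Product team 148/295 = 50.2%, the Infra team 90/200 = 45.0% → the Product team
P0: the Product team 224/607 = 36.9%, the Infra team 9/35 = 25.7% → the Product team
P3: the Product team 26/38 = 68.4%, the Infra team 218/358 = 60.9% → the Product team
Overall: the Product team 398/940 = 42.3%, the Infra team 317/593 = 53.5% → the Infra team
(The Product team wins every ticket group but the Infra team wins overall — the Product team's tickets skew toward the low-rate P0 group.)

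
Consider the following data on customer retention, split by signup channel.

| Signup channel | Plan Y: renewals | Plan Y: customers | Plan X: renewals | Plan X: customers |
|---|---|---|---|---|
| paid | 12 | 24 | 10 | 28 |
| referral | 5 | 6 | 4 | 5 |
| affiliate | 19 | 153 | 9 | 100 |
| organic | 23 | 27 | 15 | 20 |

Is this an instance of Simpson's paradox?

Paid: Plan Y 12/24 = 50.0%, Plan X 10/28 = 35.7% → Plan Y
Referral: Plan Y 5/6 = 83.3%, Plan X 4/5 = 80.0% → Plan Y
Affiliate: Plan Y 19/153 = 12.4%, Plan X 9/100 = 9.0% → Plan Y
Organic: Plan Y 23/27 = 85.2%, Plan X 15/20 = 75.0% → Plan Y
Overall: Plan Y 59/210 = 28.1%, Plan X 38/153 = 24.8% → Plan Y
Plan Y wins overall and in every signup group — no reversal.

No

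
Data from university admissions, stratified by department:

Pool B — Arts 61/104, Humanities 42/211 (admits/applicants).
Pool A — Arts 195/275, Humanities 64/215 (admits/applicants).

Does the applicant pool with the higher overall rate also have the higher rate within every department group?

Arts: Pool B 61/104 = 58.7%, Pool A 195/275 = 70.9% → Pool A
Humanities: Pool B 42/211 = 19.9%, Pool A 64/215 = 29.8% → Pool A
Overall: Pool B 103/315 = 32.7%, Pool A 259/490 = 52.9% → Pool A
Pool A wins overall and in every department group — no reversal.

Yes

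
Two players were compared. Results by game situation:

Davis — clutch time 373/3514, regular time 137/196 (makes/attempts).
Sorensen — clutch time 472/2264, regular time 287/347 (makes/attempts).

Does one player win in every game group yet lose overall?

Clutch time: Davis 373/3514 = 10.6%, Sorensen 472/2264 = 20.8% → Sorensen
Regular time: Davis 137/196 = 69.9%, Sorensen 287/347 = 82.7% → Sorensen
Overall: Davis 510/3710 = 13.7%, Sorensen 759/2611 = 29.1% → Sorensen
Sorensen wins overall and in every game group — no reversal.

No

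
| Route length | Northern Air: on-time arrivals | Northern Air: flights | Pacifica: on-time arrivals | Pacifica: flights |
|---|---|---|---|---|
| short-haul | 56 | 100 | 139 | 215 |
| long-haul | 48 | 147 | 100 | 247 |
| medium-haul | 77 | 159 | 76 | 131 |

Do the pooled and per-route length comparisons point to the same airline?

Yes

Short-haul: Northern Air 56/100 = 56.0%, Pacifica 139/215 = 64.7% → Pacifica
Long-haul: Northern Air 48/147 = 32.7%, Pacifica 100/247 = 40.5% → Pacifica
Medium-haul: Northern Air 77/159 = 48.4%, Pacifica 76/131 = 58.0% → Pacifica
Overall: Northern Air 181/406 = 44.6%, Pacifica 315/593 = 53.1% → Pacifica
Pacifica wins overall and in every route group — no reversal.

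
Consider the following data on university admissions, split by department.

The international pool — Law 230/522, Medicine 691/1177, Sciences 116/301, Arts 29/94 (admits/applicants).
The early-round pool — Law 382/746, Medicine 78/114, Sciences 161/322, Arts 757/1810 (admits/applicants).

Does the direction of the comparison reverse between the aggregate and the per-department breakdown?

Law: the international pool 230/522 = 44.1%, the early-round pool 382/746 = 51.2% → the early-round pool
Medicine: the international pool 691/1177 = 58.7%, the early-round pool 78/114 = 68.4% → the early-round pool
Sciences: the international pool 116/301 = 38.5%, the early-round pool 161/322 = 50.0% → the early-round pool
Arts: the international pool 29/94 = 30.9%, the early-round pool 757/1810 = 41.8% → the early-round pool
Overall: the international pool 1066/2094 = 50.9%, the early-round pool 1378/2992 = 46.1% → the international pool
The early-round pool wins each department group but the international pool wins overall — the comparison reverses. The early-round pool's applicants skew toward Arts, which has a lower base rate.

Yes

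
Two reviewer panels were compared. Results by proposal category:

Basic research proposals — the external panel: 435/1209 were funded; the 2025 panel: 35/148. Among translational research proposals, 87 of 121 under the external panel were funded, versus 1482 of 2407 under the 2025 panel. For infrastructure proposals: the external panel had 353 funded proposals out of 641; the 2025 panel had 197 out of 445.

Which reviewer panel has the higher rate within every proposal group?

Basic research: the external panel 435/1209 = 36.0%, the 2025 panel 35/148 = 23.6% → the external panel
Translational research: the external panel 87/121 = 71.9%, the 2025 panel 1482/2407 = 61.6% → the external panel
Infrastructure: the external panel 353/641 = 55.1%, the 2025 panel 197/445 = 44.3% → the external panel
The external panel has the higher rate in all 3 groups.

the external panel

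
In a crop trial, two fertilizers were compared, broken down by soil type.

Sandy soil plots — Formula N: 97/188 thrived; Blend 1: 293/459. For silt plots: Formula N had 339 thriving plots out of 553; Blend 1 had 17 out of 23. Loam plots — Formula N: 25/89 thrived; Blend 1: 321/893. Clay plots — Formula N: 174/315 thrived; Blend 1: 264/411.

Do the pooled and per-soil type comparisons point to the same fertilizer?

Sandy soil: Formula N 97/188 = 51.6%, Blend 1 293/459 = 63.8% → Blend 1
Silt: Formula N 339/553 = 61.3%, Blend 1 17/23 = 73.9% → Blend 1
Loam: Formula N 25/89 = 28.1%, Blend 1 321/893 = 35.9% → Blend 1
Clay: Formula N 174/315 = 55.2%, Blend 1 264/411 = 64.2% → Blend 1
Overall: Formula N 635/1145 = 55.5%, Blend 1 895/1786 = 50.1% → Formula N
Blend 1 wins each soil group but Formula N wins overall — the comparison reverses. Blend 1's plots skew toward loam, which has a lower base rate.

No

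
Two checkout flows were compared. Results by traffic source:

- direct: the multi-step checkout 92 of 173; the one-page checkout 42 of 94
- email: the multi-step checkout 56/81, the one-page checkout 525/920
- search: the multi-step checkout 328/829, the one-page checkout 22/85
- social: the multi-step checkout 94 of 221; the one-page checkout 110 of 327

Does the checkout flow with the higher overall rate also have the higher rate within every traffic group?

Direct: the multi-step checkout 92/173 = 53.2%, the one-page checkout 42/94 = 44.7% → the multi-step checkout
Email: the multi-step checkout 56/81 = 69.1%, the one-page checkout 525/920 = 57.1% → the multi-step checkout
Search: the multi-step checkout 328/829 = 39.6%, the one-page checkout 22/85 = 25.9% → the multi-step checkout
Social: the multi-step checkout 94/221 = 42.5%, the one-page checkout 110/327 = 33.6% → the multi-step checkout
Overall: the multi-step checkout 570/1304 = 43.7%, the one-page checkout 699/1426 = 49.0% → the one-page checkout
The multi-step checkout wins each traffic group but the one-page checkout wins overall — the comparison reverses. The multi-step checkout's sessions skew toward search, which has a lower base rate.

No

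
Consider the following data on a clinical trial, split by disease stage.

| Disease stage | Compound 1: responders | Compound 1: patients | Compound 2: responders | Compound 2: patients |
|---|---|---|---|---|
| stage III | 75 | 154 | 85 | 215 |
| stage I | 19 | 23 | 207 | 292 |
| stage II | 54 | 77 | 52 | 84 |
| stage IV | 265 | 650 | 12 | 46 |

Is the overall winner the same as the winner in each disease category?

Stage III: Compound 1 75/154 = 48.7%, Compound 2 85/215 = 39.5% → Compound 1
Stage I: Compound 1 19/23 = 82.6%, Compound 2 207/292 = 70.9% → Compound 1
Stage II: Compound 1 54/77 = 70.1%, Compound 2 52/84 = 61.9% → Compound 1
Stage IV: Compound 1 265/650 = 40.8%, Compound 2 12/46 = 26.1% → Compound 1
Overall: Compound 1 413/904 = 45.7%, Compound 2 356/637 = 55.9% → Compound 2
Compound 1 wins each disease group but Compound 2 wins overall — the comparison reverses. Compound 1's patients skew toward stage IV, which has a lower base rate.

No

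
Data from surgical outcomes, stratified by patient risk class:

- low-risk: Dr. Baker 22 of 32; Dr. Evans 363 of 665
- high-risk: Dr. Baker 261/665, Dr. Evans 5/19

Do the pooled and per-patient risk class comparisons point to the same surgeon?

Low-risk: Dr. Baker 22/32 = 68.8%, Dr. Evans 363/665 = 54.6% → Dr. Baker
High-risk: Dr. Baker 261/665 = 39.2%, Dr. Evans 5/19 = 26.3% → Dr. Baker
Overall: Dr. Baker 283/697 = 40.6%, Dr. Evans 368/684 = 53.8% → Dr. Evans
Dr. Baker wins each patient risk group but Dr. Evans wins overall — the comparison reverses. Dr. Baker's operations skew toward high-risk, which has a lower base rate.

No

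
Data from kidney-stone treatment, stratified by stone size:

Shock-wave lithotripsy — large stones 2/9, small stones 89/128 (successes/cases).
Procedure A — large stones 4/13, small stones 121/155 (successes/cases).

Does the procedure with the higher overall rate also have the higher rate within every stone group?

Yes

Large stones: shock-wave lithotripsy 2/9 = 22.2%, Procedure A 4/13 = 30.8% → Procedure A
Small stones: shock-wave lithotripsy 89/128 = 69.5%, Procedure A 121/155 = 78.1% → Procedure A
Overall: shock-wave lithotripsy 91/137 = 66.4%, Procedure A 125/168 = 74.4% → Procedure A
Procedure A wins overall and in every stone group — no reversal.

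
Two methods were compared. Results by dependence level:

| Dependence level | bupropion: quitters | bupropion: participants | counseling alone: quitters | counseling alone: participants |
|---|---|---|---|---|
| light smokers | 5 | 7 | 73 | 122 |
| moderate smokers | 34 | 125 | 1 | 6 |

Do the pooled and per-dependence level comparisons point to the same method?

Light smokers: bupropion 5/7 = 71.4%, counseling alone 73/122 = 59.8% → bupropion
Moderate smokers: bupropion 34/125 = 27.2%, counseling alone 1/6 = 16.7% → bupropion
Overall: bupropion 39/132 = 29.5%, counseling alone 74/128 = 57.8% → counseling alone
Bupropion wins each dependence group but counseling alone wins overall — the comparison reverses. Bupropion's participants skew toward moderate smokers, which has a lower base rate.

No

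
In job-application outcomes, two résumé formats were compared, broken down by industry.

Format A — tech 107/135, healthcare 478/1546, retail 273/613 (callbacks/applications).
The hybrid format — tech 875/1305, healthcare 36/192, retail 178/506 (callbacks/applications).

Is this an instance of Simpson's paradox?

Tech: Format A 107/135 = 79.3%, the hybrid format 875/1305 = 67.0% → Format A
Healthcare: Format A 478/1546 = 30.9%, the hybrid format 36/192 = 18.8% → Format A
Retail: Format A 273/613 = 44.5%, the hybrid format 178/506 = 35.2% → Format A
Overall: Format A 858/2294 = 37.4%, the hybrid format 1089/2003 = 54.4% → the hybrid format
Format A wins each industry group but the hybrid format wins overall — the comparison reverses. Format A's applications skew toward healthcare, which has a lower base rate.

Yes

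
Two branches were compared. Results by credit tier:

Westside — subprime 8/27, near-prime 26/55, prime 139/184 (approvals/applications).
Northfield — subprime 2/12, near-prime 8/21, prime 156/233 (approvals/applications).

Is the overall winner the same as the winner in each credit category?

Yes

Subprime: Westside 8/27 = 29.6%, Northfield 2/12 = 16.7% → Westside
Near-prime: Westside 26/55 = 47.3%, Northfield 8/21 = 38.1% → Westside
Prime: Westside 139/184 = 75.5%, Northfield 156/233 = 67.0% → Westside
Overall: Westside 173/266 = 65.0%, Northfield 166/266 = 62.4% → Westside
Westside wins overall and in every credit group — no reversal.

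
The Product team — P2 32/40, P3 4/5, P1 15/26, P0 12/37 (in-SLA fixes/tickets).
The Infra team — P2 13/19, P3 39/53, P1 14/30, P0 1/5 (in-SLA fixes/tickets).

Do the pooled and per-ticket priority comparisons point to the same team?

No

P2: the Product team 32/40 = 80.0%, the Infra team 13/19 = 68.4% → the Product team
P3: the Product team 4/5 = 80.0%, the Infra team 39/53 = 73.6% → the Product team
P1: the Product team 15/26 = 57.7%, the Infra team 14/30 = 46.7% → the Product team
P0: the Product team 12/37 = 32.4%, the Infra team 1/5 = 20.0% → the Product team
Overall: the Product team 63/108 = 58.3%, the Infra team 67/107 = 62.6% → the Infra team
The Product team wins each ticket group but the Infra team wins overall — the comparison reverses. The Product team's tickets skew toward P0, which has a lower base rate.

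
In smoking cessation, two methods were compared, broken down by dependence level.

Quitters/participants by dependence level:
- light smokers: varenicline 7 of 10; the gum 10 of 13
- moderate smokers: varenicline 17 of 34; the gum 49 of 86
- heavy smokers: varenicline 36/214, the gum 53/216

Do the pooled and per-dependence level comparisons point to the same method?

Yes

Light smokers: varenicline 7/10 = 70.0%, the gum 10/13 = 76.9% → the gum
Moderate smokers: varenicline 17/34 = 50.0%, the gum 49/86 = 57.0% → the gum
Heavy smokers: varenicline 36/214 = 16.8%, the gum 53/216 = 24.5% → the gum
Overall: varenicline 60/258 = 23.3%, the gum 112/315 = 35.6% → the gum
The gum wins overall and in every dependence group — no reversal.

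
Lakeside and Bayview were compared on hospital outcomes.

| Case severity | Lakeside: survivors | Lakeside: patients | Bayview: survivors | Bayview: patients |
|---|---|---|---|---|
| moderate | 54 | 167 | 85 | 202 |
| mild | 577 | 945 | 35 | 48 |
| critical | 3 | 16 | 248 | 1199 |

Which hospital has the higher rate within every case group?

Bayview

Moderate: Lakeside 54/167 = 32.3%, Bayview 85/202 = 42.1% → Bayview
Mild: Lakeside 577/945 = 61.1%, Bayview 35/48 = 72.9% → Bayview
Critical: Lakeside 3/16 = 18.8%, Bayview 248/1199 = 20.7% → Bayview
Bayview has the higher rate in all 3 groups.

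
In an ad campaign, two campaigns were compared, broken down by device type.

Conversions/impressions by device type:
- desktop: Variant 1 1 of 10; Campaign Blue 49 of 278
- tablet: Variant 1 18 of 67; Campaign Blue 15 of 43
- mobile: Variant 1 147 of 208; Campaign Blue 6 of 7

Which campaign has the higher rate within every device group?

Campaign Blue

Desktop: Variant 1 1/10 = 10.0%, Campaign Blue 49/278 = 17.6% → Campaign Blue
Tablet: Variant 1 18/67 = 26.9%, Campaign Blue 15/43 = 34.9% → Campaign Blue
Mobile: Variant 1 147/208 = 70.7%, Campaign Blue 6/7 = 85.7% → Campaign Blue
Campaign Blue has the higher rate in all 3 groups.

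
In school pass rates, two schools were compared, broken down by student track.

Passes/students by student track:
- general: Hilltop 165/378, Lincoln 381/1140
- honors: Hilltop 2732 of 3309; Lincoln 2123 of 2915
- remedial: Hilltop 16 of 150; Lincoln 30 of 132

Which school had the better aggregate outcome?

General: Hilltop 165/378 = 43.7%, Lincoln 381/1140 = 33.4% → Hilltop
Honors: Hilltop 2732/3309 = 82.6%, Lincoln 2123/2915 = 72.8% → Hilltop
Remedial: Hilltop 16/150 = 10.7%, Lincoln 30/132 = 22.7% → Lincoln
Overall: Hilltop 2913/3837 = 75.9%, Lincoln 2534/4187 = 60.5% → Hilltop
(Neither sweeps every student group, but Hilltop has the higher pooled rate.)

Hilltop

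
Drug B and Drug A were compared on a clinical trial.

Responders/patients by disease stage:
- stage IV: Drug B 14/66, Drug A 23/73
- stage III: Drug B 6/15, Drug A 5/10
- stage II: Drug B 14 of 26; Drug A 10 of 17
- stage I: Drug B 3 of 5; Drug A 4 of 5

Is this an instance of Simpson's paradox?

Stage IV: Drug B 14/66 = 21.2%, Drug A 23/73 = 31.5% → Drug A
Stage III: Drug B 6/15 = 40.0%, Drug A 5/10 = 50.0% → Drug A
Stage II: Drug B 14/26 = 53.8%, Drug A 10/17 = 58.8% → Drug A
Stage I: Drug B 3/5 = 60.0%, Drug A 4/5 = 80.0% → Drug A
Overall: Drug B 37/112 = 33.0%, Drug A 42/105 = 40.0% → Drug A
Drug A wins overall and in every disease group — no reversal.

No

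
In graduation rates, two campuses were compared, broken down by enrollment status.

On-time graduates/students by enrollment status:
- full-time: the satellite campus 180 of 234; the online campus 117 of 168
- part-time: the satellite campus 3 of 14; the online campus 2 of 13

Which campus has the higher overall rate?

Full-time: the satellite campus 180/234 = 76.9%, the online campus 117/168 = 69.6% → the satellite campus
Part-time: the satellite campus 3/14 = 21.4%, the online campus 2/13 = 15.4% → the satellite campus
Overall: the satellite campus 183/248 = 73.8%, the online campus 119/181 = 65.7% → the satellite campus

the satellite campus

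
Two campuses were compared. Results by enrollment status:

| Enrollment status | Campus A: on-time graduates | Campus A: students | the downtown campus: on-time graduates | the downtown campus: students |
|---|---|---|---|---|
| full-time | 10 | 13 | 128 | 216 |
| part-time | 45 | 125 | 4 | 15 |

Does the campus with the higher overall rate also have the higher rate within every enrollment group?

No

Full-time: Campus A 10/13 = 76.9%, the downtown campus 128/216 = 59.3% → Campus A
Part-time: Campus A 45/125 = 36.0%, the downtown campus 4/15 = 26.7% → Campus A
Overall: Campus A 55/138 = 39.9%, the downtown campus 132/231 = 57.1% → the downtown campus
Campus A wins each enrollment group but the downtown campus wins overall — the comparison reverses. Campus A's students skew toward part-time, which has a lower base rate.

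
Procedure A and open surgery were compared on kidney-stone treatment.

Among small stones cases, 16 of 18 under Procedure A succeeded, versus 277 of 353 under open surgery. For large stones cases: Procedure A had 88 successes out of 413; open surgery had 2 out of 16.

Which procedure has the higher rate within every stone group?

Procedure A

Small stones: Procedure A 16/18 = 88.9%, open surgery 277/353 = 78.5% → Procedure A
Large stones: Procedure A 88/413 = 21.3%, open surgery 2/16 = 12.5% → Procedure A
Procedure A has the higher rate in both groups.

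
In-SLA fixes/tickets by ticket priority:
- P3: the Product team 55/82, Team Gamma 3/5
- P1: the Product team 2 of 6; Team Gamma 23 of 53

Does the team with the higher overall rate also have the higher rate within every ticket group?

P3: the Product team 55/82 = 67.1%, Team Gamma 3/5 = 60.0% → the Product team
P1: the Product team 2/6 = 33.3%, Team Gamma 23/53 = 43.4% → Team Gamma
Overall: the Product team 57/88 = 64.8%, Team Gamma 26/58 = 44.8% → the Product team
Neither sweeps: the Product team wins 1 of 2 groups, Team Gamma wins 1. The Product team wins overall but not every group — no Simpson reversal.

No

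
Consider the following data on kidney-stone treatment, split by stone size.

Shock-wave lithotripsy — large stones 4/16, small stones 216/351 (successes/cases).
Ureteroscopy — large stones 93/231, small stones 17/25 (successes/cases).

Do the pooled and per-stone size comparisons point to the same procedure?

No

Large stones: shock-wave lithotripsy 4/16 = 25.0%, ureteroscopy 93/231 = 40.3% → ureteroscopy
Small stones: shock-wave lithotripsy 216/351 = 61.5%, ureteroscopy 17/25 = 68.0% → ureteroscopy
Overall: shock-wave lithotripsy 220/367 = 59.9%, ureteroscopy 110/256 = 43.0% → shock-wave lithotripsy
Ureteroscopy wins each stone group but shock-wave lithotripsy wins overall — the comparison reverses. Ureteroscopy's cases skew toward large stones, which has a lower base rate.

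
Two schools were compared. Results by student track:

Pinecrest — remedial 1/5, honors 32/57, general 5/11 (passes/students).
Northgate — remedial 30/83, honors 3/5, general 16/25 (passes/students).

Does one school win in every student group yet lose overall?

Yes

Remedial: Pinecrest 1/5 = 20.0%, Northgate 30/83 = 36.1% → Northgate
Honors: Pinecrest 32/57 = 56.1%, Northgate 3/5 = 60.0% → Northgate
General: Pinecrest 5/11 = 45.5%, Northgate 16/25 = 64.0% → Northgate
Overall: Pinecrest 38/73 = 52.1%, Northgate 49/113 = 43.4% → Pinecrest
Northgate wins each student group but Pinecrest wins overall — the comparison reverses. Northgate's students skew toward remedial, which has a lower base rate.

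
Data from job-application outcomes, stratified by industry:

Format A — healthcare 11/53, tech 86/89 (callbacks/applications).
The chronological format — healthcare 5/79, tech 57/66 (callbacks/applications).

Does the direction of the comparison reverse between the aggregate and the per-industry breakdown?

No

Healthcare: Format A 11/53 = 20.8%, the chronological format 5/79 = 6.3% → Format A
Tech: Format A 86/89 = 96.6%, the chronological format 57/66 = 86.4% → Format A
Overall: Format A 97/142 = 68.3%, the chronological format 62/145 = 42.8% → Format A
Format A wins overall and in every industry group — no reversal.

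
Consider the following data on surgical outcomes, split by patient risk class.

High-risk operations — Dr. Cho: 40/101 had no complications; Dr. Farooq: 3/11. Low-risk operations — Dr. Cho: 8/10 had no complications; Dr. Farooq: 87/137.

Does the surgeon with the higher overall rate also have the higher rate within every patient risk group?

No

High-risk: Dr. Cho 40/101 = 39.6%, Dr. Farooq 3/11 = 27.3% → Dr. Cho
Low-risk: Dr. Cho 8/10 = 80.0%, Dr. Farooq 87/137 = 63.5% → Dr. Cho
Overall: Dr. Cho 48/111 = 43.2%, Dr. Farooq 90/148 = 60.8% → Dr. Farooq
Dr. Cho wins each patient risk group but Dr. Farooq wins overall — the comparison reverses. Dr. Cho's operations skew toward high-risk, which has a lower base rate.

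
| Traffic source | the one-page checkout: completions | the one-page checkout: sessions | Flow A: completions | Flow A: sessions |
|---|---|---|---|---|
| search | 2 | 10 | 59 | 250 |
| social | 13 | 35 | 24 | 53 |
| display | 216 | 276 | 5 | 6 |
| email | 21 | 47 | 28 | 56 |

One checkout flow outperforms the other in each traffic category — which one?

Search: the one-page checkout 2/10 = 20.0%, Flow A 59/250 = 23.6% → Flow A
Social: the one-page checkout 13/35 = 37.1%, Flow A 24/53 = 45.3% → Flow A
Display: the one-page checkout 216/276 = 78.3%, Flow A 5/6 = 83.3% → Flow A
Email: the one-page checkout 21/47 = 44.7%, Flow A 28/56 = 50.0% → Flow A
Flow A has the higher rate in all 4 groups.

Flow A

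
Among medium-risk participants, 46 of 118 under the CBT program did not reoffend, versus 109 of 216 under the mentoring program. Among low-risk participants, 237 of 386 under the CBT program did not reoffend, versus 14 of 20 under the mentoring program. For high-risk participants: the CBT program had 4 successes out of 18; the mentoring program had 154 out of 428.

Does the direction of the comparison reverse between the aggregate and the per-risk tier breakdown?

Yes

Medium-risk: the CBT program 46/118 = 39.0%, the mentoring program 109/216 = 50.5% → the mentoring program
Low-risk: the CBT program 237/386 = 61.4%, the mentoring program 14/20 = 70.0% → the mentoring program
High-risk: the CBT program 4/18 = 22.2%, the mentoring program 154/428 = 36.0% → the mentoring program
Overall: the CBT program 287/522 = 55.0%, the mentoring program 277/664 = 41.7% → the CBT program
The mentoring program wins each risk group but the CBT program wins overall — the comparison reverses. The mentoring program's participants skew toward high-risk, which has a lower base rate.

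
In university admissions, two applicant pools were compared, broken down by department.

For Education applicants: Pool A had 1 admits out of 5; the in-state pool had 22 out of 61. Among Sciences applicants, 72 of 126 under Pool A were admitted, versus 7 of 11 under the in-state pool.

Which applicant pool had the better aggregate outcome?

Pool A

Education: Pool A 1/5 = 20.0%, the in-state pool 22/61 = 36.1% → the in-state pool
Sciences: Pool A 72/126 = 57.1%, the in-state pool 7/11 = 63.6% → the in-state pool
Overall: Pool A 73/131 = 55.7%, the in-state pool 29/72 = 40.3% → Pool A
(The in-state pool wins every department group but Pool A wins overall — the in-state pool's applicants skew toward the low-rate Education group.)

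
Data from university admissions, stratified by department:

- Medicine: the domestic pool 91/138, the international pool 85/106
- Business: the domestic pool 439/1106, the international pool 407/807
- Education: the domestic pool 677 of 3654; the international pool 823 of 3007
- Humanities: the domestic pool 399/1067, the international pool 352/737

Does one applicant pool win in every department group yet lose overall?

No

Medicine: the domestic pool 91/138 = 65.9%, the international pool 85/106 = 80.2% → the international pool
Business: the domestic pool 439/1106 = 39.7%, the international pool 407/807 = 50.4% → the international pool
Education: the domestic pool 677/3654 = 18.5%, the international pool 823/3007 = 27.4% → the international pool
Humanities: the domestic pool 399/1067 = 37.4%, the international pool 352/737 = 47.8% → the international pool
Overall: the domestic pool 1606/5965 = 26.9%, the international pool 1667/4657 = 35.8% → the international pool
The international pool wins overall and in every department group — no reversal.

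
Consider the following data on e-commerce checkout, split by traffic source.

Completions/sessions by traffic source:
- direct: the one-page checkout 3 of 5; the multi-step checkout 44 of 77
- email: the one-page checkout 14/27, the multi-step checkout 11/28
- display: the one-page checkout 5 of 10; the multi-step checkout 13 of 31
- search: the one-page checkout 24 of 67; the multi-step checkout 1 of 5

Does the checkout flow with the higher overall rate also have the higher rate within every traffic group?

No

Direct: the one-page checkout 3/5 = 60.0%, the multi-step checkout 44/77 = 57.1% → the one-page checkout
Email: the one-page checkout 14/27 = 51.9%, the multi-step checkout 11/28 = 39.3% → the one-page checkout
Display: the one-page checkout 5/10 = 50.0%, the multi-step checkout 13/31 = 41.9% → the one-page checkout
Search: the one-page checkout 24/67 = 35.8%, the multi-step checkout 1/5 = 20.0% → the one-page checkout
Overall: the one-page checkout 46/109 = 42.2%, the multi-step checkout 69/141 = 48.9% → the multi-step checkout
The one-page checkout wins each traffic group but the multi-step checkout wins overall — the comparison reverses. The one-page checkout's sessions skew toward search, which has a lower base rate.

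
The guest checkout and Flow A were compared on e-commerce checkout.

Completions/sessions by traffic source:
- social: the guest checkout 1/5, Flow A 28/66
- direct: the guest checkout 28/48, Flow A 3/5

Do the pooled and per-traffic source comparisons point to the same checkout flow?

No

Social: the guest checkout 1/5 = 20.0%, Flow A 28/66 = 42.4% → Flow A
Direct: the guest checkout 28/48 = 58.3%, Flow A 3/5 = 60.0% → Flow A
Overall: the guest checkout 29/53 = 54.7%, Flow A 31/71 = 43.7% → the guest checkout
Flow A wins each traffic group but the guest checkout wins overall — the comparison reverses. Flow A's sessions skew toward social, which has a lower base rate.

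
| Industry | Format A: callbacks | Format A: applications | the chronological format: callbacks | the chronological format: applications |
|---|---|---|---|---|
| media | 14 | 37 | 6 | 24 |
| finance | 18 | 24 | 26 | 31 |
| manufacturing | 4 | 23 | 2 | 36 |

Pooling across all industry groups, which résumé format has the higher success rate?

Media: Format A 14/37 = 37.8%, the chronological format 6/24 = 25.0% → Format A
Finance: Format A 18/24 = 75.0%, the chronological format 26/31 = 83.9% → the chronological format
Manufacturing: Format A 4/23 = 17.4%, the chronological format 2/36 = 5.6% → Format A
Overall: Format A 36/84 = 42.9%, the chronological format 34/91 = 37.4% → Format A
(Neither sweeps every industry group, but Format A has the higher pooled rate.)

Format A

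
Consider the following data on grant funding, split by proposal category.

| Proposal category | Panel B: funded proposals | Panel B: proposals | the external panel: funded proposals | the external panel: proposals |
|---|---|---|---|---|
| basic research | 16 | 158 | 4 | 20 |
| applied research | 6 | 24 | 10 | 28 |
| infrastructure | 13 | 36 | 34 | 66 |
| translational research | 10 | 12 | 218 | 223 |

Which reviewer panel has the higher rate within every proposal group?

Basic research: Panel B 16/158 = 10.1%, the external panel 4/20 = 20.0% → the external panel
Applied research: Panel B 6/24 = 25.0%, the external panel 10/28 = 35.7% → the external panel
Infrastructure: Panel B 13/36 = 36.1%, the external panel 34/66 = 51.5% → the external panel
Translational research: Panel B 10/12 = 83.3%, the external panel 218/223 = 97.8% → the external panel
The external panel has the higher rate in all 4 groups.

the external panel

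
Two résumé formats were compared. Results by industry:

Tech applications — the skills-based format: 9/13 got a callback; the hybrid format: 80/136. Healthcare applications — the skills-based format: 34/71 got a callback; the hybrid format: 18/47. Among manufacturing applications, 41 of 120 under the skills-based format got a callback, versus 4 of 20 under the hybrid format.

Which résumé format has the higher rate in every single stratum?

the skills-based format

Tech: the skills-based format 9/13 = 69.2%, the hybrid format 80/136 = 58.8% → the skills-based format
Healthcare: the skills-based format 34/71 = 47.9%, the hybrid format 18/47 = 38.3% → the skills-based format
Manufacturing: the skills-based format 41/120 = 34.2%, the hybrid format 4/20 = 20.0% → the skills-based format
The skills-based format has the higher rate in all 3 groups.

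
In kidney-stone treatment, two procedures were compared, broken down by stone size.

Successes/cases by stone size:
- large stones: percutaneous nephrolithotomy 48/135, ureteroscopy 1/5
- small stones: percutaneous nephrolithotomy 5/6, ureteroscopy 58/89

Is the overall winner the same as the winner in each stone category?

Large stones: percutaneous nephrolithotomy 48/135 = 35.6%, ureteroscopy 1/5 = 20.0% → percutaneous nephrolithotomy
Small stones: percutaneous nephrolithotomy 5/6 = 83.3%, ureteroscopy 58/89 = 65.2% → percutaneous nephrolithotomy
Overall: percutaneous nephrolithotomy 53/141 = 37.6%, ureteroscopy 59/94 = 62.8% → ureteroscopy
Percutaneous nephrolithotomy wins each stone group but ureteroscopy wins overall — the comparison reverses. Percutaneous nephrolithotomy's cases skew toward large stones, which has a lower base rate.

No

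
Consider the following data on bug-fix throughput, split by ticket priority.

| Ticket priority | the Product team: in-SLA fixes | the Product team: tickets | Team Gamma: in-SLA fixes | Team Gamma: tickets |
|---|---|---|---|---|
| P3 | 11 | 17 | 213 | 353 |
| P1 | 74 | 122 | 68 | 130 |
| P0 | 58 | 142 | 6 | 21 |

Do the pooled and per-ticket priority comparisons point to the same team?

No

P3: the Product team 11/17 = 64.7%, Team Gamma 213/353 = 60.3% → the Product team
P1: the Product team 74/122 = 60.7%, Team Gamma 68/130 = 52.3% → the Product team
P0: the Product team 58/142 = 40.8%, Team Gamma 6/21 = 28.6% → the Product team
Overall: the Product team 143/281 = 50.9%, Team Gamma 287/504 = 56.9% → Team Gamma
The Product team wins each ticket group but Team Gamma wins overall — the comparison reverses. The Product team's tickets skew toward P0, which has a lower base rate.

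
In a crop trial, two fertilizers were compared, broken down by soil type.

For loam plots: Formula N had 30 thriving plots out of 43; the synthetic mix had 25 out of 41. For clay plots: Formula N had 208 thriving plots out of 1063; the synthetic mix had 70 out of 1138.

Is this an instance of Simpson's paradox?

No

Loam: Formula N 30/43 = 69.8%, the synthetic mix 25/41 = 61.0% → Formula N
Clay: Formula N 208/1063 = 19.6%, the synthetic mix 70/1138 = 6.2% → Formula N
Overall: Formula N 238/1106 = 21.5%, the synthetic mix 95/1179 = 8.1% → Formula N
Formula N wins overall and in every soil group — no reversal.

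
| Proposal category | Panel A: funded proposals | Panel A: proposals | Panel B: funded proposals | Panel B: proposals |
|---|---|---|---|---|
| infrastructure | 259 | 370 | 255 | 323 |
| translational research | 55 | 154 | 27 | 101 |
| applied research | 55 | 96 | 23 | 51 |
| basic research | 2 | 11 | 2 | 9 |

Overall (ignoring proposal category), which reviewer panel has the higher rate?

Infrastructure: Panel A 259/370 = 70.0%, Panel B 255/323 = 78.9% → Panel B
Translational research: Panel A 55/154 = 35.7%, Panel B 27/101 = 26.7% → Panel A
Applied research: Panel A 55/96 = 57.3%, Panel B 23/51 = 45.1% → Panel A
Basic research: Panel A 2/11 = 18.2%, Panel B 2/9 = 22.2% → Panel B
Overall: Panel A 371/631 = 58.8%, Panel B 307/484 = 63.4% → Panel B
(Neither sweeps every proposal group, but Panel B has the higher pooled rate.)

Panel B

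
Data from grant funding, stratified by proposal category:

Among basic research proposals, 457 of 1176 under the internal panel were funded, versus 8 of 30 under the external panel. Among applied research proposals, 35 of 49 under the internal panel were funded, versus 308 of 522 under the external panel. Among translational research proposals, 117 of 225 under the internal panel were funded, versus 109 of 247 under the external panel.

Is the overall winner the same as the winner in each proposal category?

No

Basic research: the internal panel 457/1176 = 38.9%, the external panel 8/30 = 26.7% → the internal panel
Applied research: the internal panel 35/49 = 71.4%, the external panel 308/522 = 59.0% → the internal panel
Translational research: the internal panel 117/225 = 52.0%, the external panel 109/247 = 44.1% → the internal panel
Overall: the internal panel 609/1450 = 42.0%, the external panel 425/799 = 53.2% → the external panel
The internal panel wins each proposal group but the external panel wins overall — the comparison reverses. The internal panel's proposals skew toward basic research, which has a lower base rate.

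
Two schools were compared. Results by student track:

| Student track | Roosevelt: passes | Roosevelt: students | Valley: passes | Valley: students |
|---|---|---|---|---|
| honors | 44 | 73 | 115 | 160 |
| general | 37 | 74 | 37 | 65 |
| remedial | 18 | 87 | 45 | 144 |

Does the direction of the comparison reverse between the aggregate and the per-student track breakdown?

Honors: Roosevelt 44/73 = 60.3%, Valley 115/160 = 71.9% → Valley
General: Roosevelt 37/74 = 50.0%, Valley 37/65 = 56.9% → Valley
Remedial: Roosevelt 18/87 = 20.7%, Valley 45/144 = 31.2% → Valley
Overall: Roosevelt 99/234 = 42.3%, Valley 197/369 = 53.4% → Valley
Valley wins overall and in every student group — no reversal.

No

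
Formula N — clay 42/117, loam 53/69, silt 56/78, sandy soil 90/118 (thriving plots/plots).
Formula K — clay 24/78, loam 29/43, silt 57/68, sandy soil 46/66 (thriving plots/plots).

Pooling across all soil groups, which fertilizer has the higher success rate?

Formula N

Clay: Formula N 42/117 = 35.9%, Formula K 24/78 = 30.8% → Formula N
Loam: Formula N 53/69 = 76.8%, Formula K 29/43 = 67.4% → Formula N
Silt: Formula N 56/78 = 71.8%, Formula K 57/68 = 83.8% → Formula K
Sandy soil: Formula N 90/118 = 76.3%, Formula K 46/66 = 69.7% → Formula N
Overall: Formula N 241/382 = 63.1%, Formula K 156/255 = 61.2% → Formula N
(Neither sweeps every soil group, but Formula N has the higher pooled rate.)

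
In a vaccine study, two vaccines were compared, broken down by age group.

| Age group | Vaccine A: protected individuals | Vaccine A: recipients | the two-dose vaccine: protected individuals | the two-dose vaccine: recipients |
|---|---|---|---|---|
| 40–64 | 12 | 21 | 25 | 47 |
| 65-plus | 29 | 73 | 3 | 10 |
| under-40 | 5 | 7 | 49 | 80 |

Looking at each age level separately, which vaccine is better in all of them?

40–64: Vaccine A 12/21 = 57.1%, the two-dose vaccine 25/47 = 53.2% → Vaccine A
65-plus: Vaccine A 29/73 = 39.7%, the two-dose vaccine 3/10 = 30.0% → Vaccine A
Under-40: Vaccine A 5/7 = 71.4%, the two-dose vaccine 49/80 = 61.2% → Vaccine A
Vaccine A has the higher rate in all 3 groups.

Vaccine A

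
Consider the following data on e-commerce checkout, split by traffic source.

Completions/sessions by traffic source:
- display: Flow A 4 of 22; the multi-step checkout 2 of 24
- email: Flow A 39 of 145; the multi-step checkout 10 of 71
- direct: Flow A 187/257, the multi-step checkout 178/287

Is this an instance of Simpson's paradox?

No

Display: Flow A 4/22 = 18.2%, the multi-step checkout 2/24 = 8.3% → Flow A
Email: Flow A 39/145 = 26.9%, the multi-step checkout 10/71 = 14.1% → Flow A
Direct: Flow A 187/257 = 72.8%, the multi-step checkout 178/287 = 62.0% → Flow A
Overall: Flow A 230/424 = 54.2%, the multi-step checkout 190/382 = 49.7% → Flow A
Flow A wins overall and in every traffic group — no reversal.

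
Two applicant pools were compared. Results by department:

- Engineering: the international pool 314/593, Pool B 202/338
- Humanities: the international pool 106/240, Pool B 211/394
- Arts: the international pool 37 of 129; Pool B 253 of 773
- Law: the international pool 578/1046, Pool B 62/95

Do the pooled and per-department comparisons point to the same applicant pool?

No

Engineering: the international pool 314/593 = 53.0%, Pool B 202/338 = 59.8% → Pool B
Humanities: the international pool 106/240 = 44.2%, Pool B 211/394 = 53.6% → Pool B
Arts: the international pool 37/129 = 28.7%, Pool B 253/773 = 32.7% → Pool B
Law: the international pool 578/1046 = 55.3%, Pool B 62/95 = 65.3% → Pool B
Overall: the international pool 1035/2008 = 51.5%, Pool B 728/1600 = 45.5% → the international pool
Pool B wins each department group but the international pool wins overall — the comparison reverses. Pool B's applicants skew toward Arts, which has a lower base rate.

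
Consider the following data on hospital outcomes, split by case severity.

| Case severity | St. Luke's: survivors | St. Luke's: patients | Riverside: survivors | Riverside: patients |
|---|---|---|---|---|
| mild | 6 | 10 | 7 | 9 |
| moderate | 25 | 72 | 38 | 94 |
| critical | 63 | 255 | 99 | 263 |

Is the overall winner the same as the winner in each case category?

Mild: St. Luke's 6/10 = 60.0%, Riverside 7/9 = 77.8% → Riverside
Moderate: St. Luke's 25/72 = 34.7%, Riverside 38/94 = 40.4% → Riverside
Critical: St. Luke's 63/255 = 24.7%, Riverside 99/263 = 37.6% → Riverside
Overall: St. Luke's 94/337 = 27.9%, Riverside 144/366 = 39.3% → Riverside
Riverside wins overall and in every case group — no reversal.

Yes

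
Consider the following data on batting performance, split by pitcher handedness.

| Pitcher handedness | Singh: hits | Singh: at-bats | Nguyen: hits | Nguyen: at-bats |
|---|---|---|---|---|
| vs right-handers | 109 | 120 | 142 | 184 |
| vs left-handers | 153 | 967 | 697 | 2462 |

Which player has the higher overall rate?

Vs right-handers: Singh 109/120 = 90.8%, Nguyen 142/184 = 77.2% → Singh
Vs left-handers: Singh 153/967 = 15.8%, Nguyen 697/2462 = 28.3% → Nguyen
Overall: Singh 262/1087 = 24.1%, Nguyen 839/2646 = 31.7% → Nguyen
(Neither sweeps every pitcher group, but Nguyen has the higher pooled rate.)

Nguyen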